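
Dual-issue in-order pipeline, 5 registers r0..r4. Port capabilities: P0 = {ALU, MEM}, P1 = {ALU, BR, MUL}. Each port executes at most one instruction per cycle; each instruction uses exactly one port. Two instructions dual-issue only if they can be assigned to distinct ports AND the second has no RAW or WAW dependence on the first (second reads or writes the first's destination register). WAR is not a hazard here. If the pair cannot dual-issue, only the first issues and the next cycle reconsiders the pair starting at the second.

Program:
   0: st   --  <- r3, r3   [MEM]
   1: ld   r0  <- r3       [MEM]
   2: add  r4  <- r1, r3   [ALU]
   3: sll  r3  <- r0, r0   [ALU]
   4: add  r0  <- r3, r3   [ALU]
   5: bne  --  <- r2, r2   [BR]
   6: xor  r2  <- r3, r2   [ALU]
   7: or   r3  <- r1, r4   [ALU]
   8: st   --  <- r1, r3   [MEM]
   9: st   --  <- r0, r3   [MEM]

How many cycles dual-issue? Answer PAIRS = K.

PAIRS = 3

#0 head=0: st i0 no-port MEM/MEM
#1 head=1: ld+add i1/i2 pair
#2 head=3: sll i3 RAW r3
#3 head=4: add+bne i4/i5 pair
#4 head=6: xor+or i6/i7 pair
#5 head=8: st i8 no-port MEM/MEM
#6 head=9: st i9 tail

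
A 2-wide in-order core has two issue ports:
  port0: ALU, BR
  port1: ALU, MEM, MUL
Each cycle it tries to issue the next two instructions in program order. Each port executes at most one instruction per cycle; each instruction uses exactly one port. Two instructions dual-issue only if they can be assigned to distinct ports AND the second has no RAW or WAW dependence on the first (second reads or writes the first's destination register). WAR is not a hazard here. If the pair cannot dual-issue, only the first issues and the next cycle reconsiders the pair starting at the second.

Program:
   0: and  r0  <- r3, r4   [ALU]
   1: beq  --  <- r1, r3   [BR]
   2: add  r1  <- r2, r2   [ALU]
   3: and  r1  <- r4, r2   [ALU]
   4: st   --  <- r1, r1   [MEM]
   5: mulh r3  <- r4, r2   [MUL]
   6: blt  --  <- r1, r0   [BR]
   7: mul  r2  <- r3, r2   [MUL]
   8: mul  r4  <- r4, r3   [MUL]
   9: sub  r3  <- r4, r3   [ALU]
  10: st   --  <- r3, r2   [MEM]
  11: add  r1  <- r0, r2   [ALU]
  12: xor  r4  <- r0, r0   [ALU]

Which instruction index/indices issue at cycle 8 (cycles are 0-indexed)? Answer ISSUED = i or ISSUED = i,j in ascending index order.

c0: i0+i1 and beq  dual
c1: i2 add  WAW r1
c2: i3 and  RAW r1
c3: i4 st  no-port MEM/MUL
c4: i5+i6 mulh blt  dual
c5: i7 mul  no-port MUL/MUL
c6: i8 mul  RAW r4
c7: i9 sub  RAW r3
c8: i10+i11 st add  dual
c9: i12 xor  tail

ISSUED = 10,11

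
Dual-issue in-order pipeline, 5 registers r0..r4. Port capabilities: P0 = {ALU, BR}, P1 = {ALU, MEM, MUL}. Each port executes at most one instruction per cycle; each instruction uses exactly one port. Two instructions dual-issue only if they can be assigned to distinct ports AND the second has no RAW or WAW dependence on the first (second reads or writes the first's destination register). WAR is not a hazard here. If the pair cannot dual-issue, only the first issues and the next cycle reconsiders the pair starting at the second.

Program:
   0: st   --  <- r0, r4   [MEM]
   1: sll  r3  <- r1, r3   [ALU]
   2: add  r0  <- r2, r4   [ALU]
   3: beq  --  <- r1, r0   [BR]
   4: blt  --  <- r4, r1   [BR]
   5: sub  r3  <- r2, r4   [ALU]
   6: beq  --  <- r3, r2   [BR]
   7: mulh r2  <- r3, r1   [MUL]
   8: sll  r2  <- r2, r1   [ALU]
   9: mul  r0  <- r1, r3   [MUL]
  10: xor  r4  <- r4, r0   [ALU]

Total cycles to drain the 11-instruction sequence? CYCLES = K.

c0: i0&i1 st;sll  pair
c1: i2 add  RAW r0
c2: i3 beq  no-port BR/BR
c3: i4&i5 blt;sub  pair
c4: i6&i7 beq;mulh  pair
c5: i8&i9 sll;mul  pair
c6: i10 xor  tail

CYCLES = 7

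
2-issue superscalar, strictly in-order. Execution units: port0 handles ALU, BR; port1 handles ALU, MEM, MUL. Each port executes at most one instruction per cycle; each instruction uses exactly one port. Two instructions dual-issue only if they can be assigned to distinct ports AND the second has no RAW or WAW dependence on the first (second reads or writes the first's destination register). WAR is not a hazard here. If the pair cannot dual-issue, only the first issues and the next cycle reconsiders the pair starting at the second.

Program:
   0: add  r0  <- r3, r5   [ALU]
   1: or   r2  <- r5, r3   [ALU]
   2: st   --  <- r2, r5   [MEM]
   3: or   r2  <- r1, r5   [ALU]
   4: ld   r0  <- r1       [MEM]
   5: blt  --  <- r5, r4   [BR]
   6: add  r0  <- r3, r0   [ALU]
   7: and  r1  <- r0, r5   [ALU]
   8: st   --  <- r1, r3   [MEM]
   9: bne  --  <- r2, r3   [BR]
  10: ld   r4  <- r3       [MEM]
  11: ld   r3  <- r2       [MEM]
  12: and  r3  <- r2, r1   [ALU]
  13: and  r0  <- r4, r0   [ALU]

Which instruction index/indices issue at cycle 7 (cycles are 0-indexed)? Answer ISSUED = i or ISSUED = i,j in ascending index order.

ISSUED = 11

c0: i0,i1 add.ALU;or.ALU  2-wide
c1: i2,i3 st.MEM;or.ALU  2-wide
c2: i4,i5 ld.MEM;blt.BR  2-wide
c3: i6 add.ALU  RAW r0
c4: i7 and.ALU  RAW r1
c5: i8,i9 st.MEM;bne.BR  2-wide
c6: i10 ld.MEM  no-port MEM/MEM
c7: i11 ld.MEM  WAW r3
c8: i12,i13 and.ALU;and.ALU  2-wide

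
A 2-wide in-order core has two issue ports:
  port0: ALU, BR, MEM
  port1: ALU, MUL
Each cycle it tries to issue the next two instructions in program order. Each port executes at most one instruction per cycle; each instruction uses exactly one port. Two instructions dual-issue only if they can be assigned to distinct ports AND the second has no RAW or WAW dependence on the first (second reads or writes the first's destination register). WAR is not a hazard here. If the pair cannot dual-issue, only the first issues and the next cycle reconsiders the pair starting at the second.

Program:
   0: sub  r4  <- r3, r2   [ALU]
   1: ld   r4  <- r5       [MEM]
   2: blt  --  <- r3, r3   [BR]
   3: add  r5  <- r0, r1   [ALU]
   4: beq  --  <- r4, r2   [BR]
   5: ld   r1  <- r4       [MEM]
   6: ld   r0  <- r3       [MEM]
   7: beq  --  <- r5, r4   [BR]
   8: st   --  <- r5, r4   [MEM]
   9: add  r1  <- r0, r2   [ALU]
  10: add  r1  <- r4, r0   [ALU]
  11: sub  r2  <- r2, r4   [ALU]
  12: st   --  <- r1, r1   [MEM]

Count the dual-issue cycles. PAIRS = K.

  cy0 -> i0 (sub) WAW r4
  cy1 -> i1 (ld) no-port MEM/BR
  cy2 -> i2+i3 (blt;add) pair
  cy3 -> i4 (beq) no-port BR/MEM
  cy4 -> i5 (ld) no-port MEM/MEM
  cy5 -> i6 (ld) no-port MEM/BR
  cy6 -> i7 (beq) no-port BR/MEM
  cy7 -> i8+i9 (st;add) pair
  cy8 -> i10+i11 (add;sub) pair
  cy9 -> i12 (st) tail

PAIRS = 3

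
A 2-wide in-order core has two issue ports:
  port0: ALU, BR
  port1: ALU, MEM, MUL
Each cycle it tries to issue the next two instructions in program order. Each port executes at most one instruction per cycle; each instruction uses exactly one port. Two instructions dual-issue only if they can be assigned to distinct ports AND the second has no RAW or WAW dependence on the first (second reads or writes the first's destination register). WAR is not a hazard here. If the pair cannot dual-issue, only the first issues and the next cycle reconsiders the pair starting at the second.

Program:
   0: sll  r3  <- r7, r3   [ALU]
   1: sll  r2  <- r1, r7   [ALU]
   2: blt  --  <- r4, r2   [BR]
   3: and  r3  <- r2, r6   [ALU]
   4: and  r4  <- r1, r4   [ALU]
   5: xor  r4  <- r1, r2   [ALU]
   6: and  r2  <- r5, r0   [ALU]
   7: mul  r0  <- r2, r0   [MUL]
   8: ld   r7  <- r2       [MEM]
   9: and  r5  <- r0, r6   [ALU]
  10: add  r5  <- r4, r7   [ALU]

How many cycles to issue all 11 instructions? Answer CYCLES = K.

CYCLES = 7

0. sll sll @i0+i1  | 2-wide
1. blt and @i2+i3  | 2-wide
2. and @i4  | WAW r4
3. xor and @i5+i6  | 2-wide
4. mul @i7  | no-port MUL/MEM
5. ld and @i8+i9  | 2-wide
6. add @i10  | tail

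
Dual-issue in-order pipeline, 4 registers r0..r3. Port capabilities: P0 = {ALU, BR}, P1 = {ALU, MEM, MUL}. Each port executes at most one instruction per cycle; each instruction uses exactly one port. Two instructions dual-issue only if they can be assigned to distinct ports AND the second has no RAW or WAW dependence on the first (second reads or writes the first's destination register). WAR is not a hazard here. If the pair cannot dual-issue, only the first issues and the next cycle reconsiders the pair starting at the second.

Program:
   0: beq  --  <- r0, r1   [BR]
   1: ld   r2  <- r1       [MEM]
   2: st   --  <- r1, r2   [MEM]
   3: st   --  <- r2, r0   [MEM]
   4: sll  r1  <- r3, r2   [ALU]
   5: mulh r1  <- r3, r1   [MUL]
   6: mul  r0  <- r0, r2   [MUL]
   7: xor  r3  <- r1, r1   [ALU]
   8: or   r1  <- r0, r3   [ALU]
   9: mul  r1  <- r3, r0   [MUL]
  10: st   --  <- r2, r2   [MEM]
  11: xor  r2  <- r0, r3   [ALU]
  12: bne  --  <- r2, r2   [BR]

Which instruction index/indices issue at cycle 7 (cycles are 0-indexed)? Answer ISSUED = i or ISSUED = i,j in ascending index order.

[0] i0,i1  beq;ld  -- 2-wide
[1] i2  st  -- no-port MEM/MEM
[2] i3,i4  st;sll  -- 2-wide
[3] i5  mulh  -- no-port MUL/MUL
[4] i6,i7  mul;xor  -- 2-wide
[5] i8  or  -- WAW r1
[6] i9  mul  -- no-port MUL/MEM
[7] i10,i11  st;xor  -- 2-wide
[8] i12  bne  -- tail

ISSUED = 10,11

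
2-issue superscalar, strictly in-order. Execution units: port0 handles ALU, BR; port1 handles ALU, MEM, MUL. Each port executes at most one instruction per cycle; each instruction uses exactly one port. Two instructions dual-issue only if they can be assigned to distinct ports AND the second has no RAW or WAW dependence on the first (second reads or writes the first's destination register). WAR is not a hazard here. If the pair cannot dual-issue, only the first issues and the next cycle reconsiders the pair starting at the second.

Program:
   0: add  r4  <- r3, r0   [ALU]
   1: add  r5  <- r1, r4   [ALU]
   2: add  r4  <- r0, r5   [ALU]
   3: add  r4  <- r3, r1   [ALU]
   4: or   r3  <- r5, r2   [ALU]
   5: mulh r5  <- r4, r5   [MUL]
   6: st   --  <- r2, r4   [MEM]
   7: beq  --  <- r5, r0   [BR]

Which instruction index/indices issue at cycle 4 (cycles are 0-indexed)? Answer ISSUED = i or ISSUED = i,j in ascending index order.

ISSUED = 5

  cy0 -> i0 (add.ALU) RAW r4
  cy1 -> i1 (add.ALU) RAW r5
  cy2 -> i2 (add.ALU) WAW r4
  cy3 -> i3+i4 (add.ALU;or.ALU) pair
  cy4 -> i5 (mulh.MUL) no-port MUL/MEM
  cy5 -> i6+i7 (st.MEM;beq.BR) pair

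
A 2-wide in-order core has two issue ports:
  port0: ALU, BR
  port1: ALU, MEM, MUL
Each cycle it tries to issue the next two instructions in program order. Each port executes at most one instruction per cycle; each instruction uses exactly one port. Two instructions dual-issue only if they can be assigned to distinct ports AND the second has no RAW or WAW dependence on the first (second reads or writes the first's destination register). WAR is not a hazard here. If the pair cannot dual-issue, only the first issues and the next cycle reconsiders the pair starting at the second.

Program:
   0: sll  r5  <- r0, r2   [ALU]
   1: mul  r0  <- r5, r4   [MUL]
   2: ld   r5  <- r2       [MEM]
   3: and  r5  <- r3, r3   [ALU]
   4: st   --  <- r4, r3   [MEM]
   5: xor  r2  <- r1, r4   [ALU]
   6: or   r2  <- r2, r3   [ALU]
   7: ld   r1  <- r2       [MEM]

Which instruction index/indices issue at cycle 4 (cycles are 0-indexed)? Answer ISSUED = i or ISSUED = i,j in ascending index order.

c0: i0 sll  RAW r5
c1: i1 mul  no-port MUL/MEM
c2: i2 ld  WAW r5
c3: i3,i4 and+st  pair
c4: i5 xor  RAW+WAW r2
c5: i6 or  RAW r2
c6: i7 ld  tail

ISSUED = 5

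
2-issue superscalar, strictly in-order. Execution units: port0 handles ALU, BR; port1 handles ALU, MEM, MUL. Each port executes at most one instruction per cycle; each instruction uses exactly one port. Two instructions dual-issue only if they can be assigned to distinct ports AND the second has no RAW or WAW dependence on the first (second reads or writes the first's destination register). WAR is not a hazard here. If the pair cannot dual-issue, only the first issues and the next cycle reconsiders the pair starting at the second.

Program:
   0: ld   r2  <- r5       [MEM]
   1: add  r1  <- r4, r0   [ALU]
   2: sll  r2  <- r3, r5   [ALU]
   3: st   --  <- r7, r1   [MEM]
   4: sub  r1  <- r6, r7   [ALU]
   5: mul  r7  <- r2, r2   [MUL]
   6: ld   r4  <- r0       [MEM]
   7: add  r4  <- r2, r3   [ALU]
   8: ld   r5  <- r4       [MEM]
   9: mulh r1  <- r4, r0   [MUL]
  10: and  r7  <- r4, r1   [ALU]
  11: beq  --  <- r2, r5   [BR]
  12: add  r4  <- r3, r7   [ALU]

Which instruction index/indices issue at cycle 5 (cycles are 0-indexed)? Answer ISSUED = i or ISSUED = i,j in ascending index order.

t=0 i0&i1:ld.MEM+add.ALU ; dual
t=1 i2&i3:sll.ALU+st.MEM ; dual
t=2 i4&i5:sub.ALU+mul.MUL ; dual
t=3 i6:ld.MEM ; WAW r4
t=4 i7:add.ALU ; RAW r4
t=5 i8:ld.MEM ; no-port MEM/MUL
t=6 i9:mulh.MUL ; RAW r1
t=7 i10&i11:and.ALU+beq.BR ; dual
t=8 i12:add.ALU ; tail

ISSUED = 8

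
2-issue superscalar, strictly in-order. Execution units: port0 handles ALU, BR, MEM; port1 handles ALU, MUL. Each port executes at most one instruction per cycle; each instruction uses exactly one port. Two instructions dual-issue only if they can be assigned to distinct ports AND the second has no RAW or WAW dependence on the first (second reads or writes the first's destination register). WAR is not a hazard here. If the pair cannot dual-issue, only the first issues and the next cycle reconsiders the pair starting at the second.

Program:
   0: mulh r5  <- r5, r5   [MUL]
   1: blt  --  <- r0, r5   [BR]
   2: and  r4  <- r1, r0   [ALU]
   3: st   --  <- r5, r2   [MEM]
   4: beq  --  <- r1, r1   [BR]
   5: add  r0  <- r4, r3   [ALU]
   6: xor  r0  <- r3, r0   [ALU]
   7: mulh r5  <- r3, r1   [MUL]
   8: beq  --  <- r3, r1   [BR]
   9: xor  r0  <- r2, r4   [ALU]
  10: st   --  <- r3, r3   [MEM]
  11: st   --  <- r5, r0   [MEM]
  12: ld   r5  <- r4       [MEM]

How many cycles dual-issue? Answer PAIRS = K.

PAIRS = 4

#0 head=0: mulh.MUL i0 RAW r5
#1 head=1: blt.BR and.ALU i1,i2 pair
#2 head=3: st.MEM i3 no-port MEM/BR
#3 head=4: beq.BR add.ALU i4,i5 pair
#4 head=6: xor.ALU mulh.MUL i6,i7 pair
#5 head=8: beq.BR xor.ALU i8,i9 pair
#6 head=10: st.MEM i10 no-port MEM/MEM
#7 head=11: st.MEM i11 no-port MEM/MEM
#8 head=12: ld.MEM i12 tail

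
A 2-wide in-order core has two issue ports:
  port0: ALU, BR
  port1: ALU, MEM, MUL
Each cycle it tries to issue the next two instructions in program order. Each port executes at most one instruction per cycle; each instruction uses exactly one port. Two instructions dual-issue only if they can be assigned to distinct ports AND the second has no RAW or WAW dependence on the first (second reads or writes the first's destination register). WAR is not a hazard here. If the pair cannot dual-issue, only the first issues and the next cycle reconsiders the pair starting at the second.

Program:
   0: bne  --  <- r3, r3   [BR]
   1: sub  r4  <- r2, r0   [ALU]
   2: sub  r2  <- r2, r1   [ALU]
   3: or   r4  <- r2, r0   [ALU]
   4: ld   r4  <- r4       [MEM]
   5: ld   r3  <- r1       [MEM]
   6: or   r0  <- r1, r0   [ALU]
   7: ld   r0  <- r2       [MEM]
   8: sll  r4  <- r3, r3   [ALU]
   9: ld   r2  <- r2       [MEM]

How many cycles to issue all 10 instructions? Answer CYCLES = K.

[0] i0+i1  bne.BR sub.ALU  -- pair
[1] i2  sub.ALU  -- RAW r2
[2] i3  or.ALU  -- RAW+WAW r4
[3] i4  ld.MEM  -- no-port MEM/MEM
[4] i5+i6  ld.MEM or.ALU  -- pair
[5] i7+i8  ld.MEM sll.ALU  -- pair
[6] i9  ld.MEM  -- tail

CYCLES = 7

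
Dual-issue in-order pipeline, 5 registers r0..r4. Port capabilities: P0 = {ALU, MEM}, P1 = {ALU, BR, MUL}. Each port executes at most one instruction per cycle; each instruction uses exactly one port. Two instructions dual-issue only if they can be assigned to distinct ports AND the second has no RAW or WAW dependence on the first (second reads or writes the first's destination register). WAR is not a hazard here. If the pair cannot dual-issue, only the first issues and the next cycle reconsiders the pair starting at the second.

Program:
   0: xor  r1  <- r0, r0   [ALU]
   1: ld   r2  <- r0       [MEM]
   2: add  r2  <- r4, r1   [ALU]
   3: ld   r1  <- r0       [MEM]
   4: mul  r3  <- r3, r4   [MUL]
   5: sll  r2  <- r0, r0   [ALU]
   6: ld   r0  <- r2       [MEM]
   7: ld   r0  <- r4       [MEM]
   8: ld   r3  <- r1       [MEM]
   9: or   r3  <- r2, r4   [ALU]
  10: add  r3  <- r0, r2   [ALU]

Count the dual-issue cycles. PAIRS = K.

PAIRS = 3

#0 head=0: xor ld i0&i1 pair
#1 head=2: add ld i2&i3 pair
#2 head=4: mul sll i4&i5 pair
#3 head=6: ld i6 no-port MEM/MEM
#4 head=7: ld i7 no-port MEM/MEM
#5 head=8: ld i8 WAW r3
#6 head=9: or i9 WAW r3
#7 head=10: add i10 tail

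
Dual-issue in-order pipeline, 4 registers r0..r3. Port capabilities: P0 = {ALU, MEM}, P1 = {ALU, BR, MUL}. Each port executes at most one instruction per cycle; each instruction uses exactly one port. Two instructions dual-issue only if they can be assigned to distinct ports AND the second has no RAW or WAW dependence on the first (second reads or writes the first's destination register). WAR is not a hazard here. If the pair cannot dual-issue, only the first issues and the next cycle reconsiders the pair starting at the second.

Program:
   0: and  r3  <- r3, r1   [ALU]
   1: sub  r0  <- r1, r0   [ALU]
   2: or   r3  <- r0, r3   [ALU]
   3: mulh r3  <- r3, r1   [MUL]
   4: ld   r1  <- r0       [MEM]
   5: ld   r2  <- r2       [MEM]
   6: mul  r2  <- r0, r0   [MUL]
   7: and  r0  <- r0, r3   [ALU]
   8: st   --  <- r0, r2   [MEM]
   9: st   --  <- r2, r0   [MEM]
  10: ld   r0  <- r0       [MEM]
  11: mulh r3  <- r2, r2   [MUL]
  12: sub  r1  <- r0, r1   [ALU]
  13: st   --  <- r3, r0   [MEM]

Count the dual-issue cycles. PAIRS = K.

PAIRS = 5

0. and.ALU sub.ALU @i0+i1  | dual
1. or.ALU @i2  | RAW+WAW r3
2. mulh.MUL ld.MEM @i3+i4  | dual
3. ld.MEM @i5  | WAW r2
4. mul.MUL and.ALU @i6+i7  | dual
5. st.MEM @i8  | no-port MEM/MEM
6. st.MEM @i9  | no-port MEM/MEM
7. ld.MEM mulh.MUL @i10+i11  | dual
8. sub.ALU st.MEM @i12+i13  | dual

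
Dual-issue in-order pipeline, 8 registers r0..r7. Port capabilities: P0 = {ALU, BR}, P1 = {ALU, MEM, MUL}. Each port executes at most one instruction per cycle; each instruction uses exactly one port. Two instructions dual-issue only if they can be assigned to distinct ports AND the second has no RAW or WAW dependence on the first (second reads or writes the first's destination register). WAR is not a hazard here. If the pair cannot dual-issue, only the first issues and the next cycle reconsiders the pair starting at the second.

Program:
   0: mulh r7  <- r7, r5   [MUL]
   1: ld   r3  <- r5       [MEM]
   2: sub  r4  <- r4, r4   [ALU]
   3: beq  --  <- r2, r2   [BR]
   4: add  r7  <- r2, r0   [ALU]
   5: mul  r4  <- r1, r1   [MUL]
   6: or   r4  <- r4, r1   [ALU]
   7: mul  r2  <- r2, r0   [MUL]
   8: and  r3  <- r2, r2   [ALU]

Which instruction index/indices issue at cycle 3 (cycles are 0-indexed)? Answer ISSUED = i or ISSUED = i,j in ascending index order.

ISSUED = 5

0. mulh @i0  | no-port MUL/MEM
1. ld;sub @i1+i2  | pair
2. beq;add @i3+i4  | pair
3. mul @i5  | RAW+WAW r4
4. or;mul @i6+i7  | pair
5. and @i8  | tail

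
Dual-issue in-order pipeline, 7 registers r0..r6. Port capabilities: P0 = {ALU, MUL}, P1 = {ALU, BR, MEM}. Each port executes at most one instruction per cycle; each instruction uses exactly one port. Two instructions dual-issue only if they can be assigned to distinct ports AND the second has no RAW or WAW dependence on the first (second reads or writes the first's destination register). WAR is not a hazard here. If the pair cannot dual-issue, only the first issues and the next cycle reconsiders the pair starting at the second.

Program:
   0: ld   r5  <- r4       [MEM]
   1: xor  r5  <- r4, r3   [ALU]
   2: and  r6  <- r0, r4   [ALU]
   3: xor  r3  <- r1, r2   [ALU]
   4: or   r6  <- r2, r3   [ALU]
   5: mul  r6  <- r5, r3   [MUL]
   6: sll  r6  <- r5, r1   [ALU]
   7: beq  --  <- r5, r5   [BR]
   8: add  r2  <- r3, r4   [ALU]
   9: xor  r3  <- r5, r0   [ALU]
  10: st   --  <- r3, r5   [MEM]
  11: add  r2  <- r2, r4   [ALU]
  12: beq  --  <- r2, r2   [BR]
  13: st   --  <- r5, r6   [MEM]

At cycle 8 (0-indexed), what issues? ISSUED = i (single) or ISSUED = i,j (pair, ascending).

  cy0 -> i0 (ld) WAW r5
  cy1 -> i1&i2 (xor and) 2-wide
  cy2 -> i3 (xor) RAW r3
  cy3 -> i4 (or) WAW r6
  cy4 -> i5 (mul) WAW r6
  cy5 -> i6&i7 (sll beq) 2-wide
  cy6 -> i8&i9 (add xor) 2-wide
  cy7 -> i10&i11 (st add) 2-wide
  cy8 -> i12 (beq) no-port BR/MEM
  cy9 -> i13 (st) tail

ISSUED = 12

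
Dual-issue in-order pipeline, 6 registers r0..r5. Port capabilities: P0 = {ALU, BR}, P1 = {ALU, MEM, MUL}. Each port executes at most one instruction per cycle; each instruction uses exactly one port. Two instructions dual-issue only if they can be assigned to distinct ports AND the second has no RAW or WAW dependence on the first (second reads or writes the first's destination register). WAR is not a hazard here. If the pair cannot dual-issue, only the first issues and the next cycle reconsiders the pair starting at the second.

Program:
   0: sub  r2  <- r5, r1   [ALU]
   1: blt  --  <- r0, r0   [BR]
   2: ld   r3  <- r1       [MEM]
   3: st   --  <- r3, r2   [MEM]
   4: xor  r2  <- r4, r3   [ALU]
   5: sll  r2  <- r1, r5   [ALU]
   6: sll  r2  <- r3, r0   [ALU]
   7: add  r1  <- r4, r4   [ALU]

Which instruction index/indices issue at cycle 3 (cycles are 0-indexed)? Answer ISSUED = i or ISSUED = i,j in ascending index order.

ISSUED = 5

#0 head=0: sub.ALU+blt.BR i0,i1 2-wide
#1 head=2: ld.MEM i2 no-port MEM/MEM
#2 head=3: st.MEM+xor.ALU i3,i4 2-wide
#3 head=5: sll.ALU i5 WAW r2
#4 head=6: sll.ALU+add.ALU i6,i7 2-wide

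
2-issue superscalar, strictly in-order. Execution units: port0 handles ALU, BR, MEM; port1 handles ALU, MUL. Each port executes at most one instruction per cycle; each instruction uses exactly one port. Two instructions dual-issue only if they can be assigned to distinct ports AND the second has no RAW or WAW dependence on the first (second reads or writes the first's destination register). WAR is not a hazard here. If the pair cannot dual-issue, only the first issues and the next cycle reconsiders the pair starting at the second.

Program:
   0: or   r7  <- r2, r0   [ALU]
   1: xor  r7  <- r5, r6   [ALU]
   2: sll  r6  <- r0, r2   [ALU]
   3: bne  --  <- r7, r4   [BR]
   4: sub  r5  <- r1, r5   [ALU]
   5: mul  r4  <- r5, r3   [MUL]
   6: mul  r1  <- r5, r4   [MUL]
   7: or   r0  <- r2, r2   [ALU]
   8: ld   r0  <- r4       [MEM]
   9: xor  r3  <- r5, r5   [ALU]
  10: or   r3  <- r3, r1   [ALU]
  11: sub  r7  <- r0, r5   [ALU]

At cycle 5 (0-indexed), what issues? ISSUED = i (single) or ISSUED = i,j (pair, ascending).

ISSUED = 8,9

#0 head=0: or i0 WAW r7
#1 head=1: xor sll i1&i2 pair
#2 head=3: bne sub i3&i4 pair
#3 head=5: mul i5 no-port MUL/MUL
#4 head=6: mul or i6&i7 pair
#5 head=8: ld xor i8&i9 pair
#6 head=10: or sub i10&i11 pair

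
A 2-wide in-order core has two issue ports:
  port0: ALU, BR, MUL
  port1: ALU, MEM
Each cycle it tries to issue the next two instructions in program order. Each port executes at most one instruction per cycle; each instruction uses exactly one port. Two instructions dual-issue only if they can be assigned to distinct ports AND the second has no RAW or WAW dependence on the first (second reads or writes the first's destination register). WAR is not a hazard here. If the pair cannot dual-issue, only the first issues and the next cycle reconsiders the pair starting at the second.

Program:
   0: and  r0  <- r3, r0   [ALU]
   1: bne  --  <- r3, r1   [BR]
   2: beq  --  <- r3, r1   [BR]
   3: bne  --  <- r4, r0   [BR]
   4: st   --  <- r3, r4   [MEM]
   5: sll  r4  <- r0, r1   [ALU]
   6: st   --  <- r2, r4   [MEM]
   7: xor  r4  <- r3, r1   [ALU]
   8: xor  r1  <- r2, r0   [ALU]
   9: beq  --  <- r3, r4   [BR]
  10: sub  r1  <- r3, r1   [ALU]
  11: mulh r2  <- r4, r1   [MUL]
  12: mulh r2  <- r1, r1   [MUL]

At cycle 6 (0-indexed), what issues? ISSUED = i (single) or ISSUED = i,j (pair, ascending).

ISSUED = 10

c0: i0/i1 and.ALU bne.BR  2-wide
c1: i2 beq.BR  no-port BR/BR
c2: i3/i4 bne.BR st.MEM  2-wide
c3: i5 sll.ALU  RAW r4
c4: i6/i7 st.MEM xor.ALU  2-wide
c5: i8/i9 xor.ALU beq.BR  2-wide
c6: i10 sub.ALU  RAW r1
c7: i11 mulh.MUL  no-port MUL/MUL
c8: i12 mulh.MUL  tail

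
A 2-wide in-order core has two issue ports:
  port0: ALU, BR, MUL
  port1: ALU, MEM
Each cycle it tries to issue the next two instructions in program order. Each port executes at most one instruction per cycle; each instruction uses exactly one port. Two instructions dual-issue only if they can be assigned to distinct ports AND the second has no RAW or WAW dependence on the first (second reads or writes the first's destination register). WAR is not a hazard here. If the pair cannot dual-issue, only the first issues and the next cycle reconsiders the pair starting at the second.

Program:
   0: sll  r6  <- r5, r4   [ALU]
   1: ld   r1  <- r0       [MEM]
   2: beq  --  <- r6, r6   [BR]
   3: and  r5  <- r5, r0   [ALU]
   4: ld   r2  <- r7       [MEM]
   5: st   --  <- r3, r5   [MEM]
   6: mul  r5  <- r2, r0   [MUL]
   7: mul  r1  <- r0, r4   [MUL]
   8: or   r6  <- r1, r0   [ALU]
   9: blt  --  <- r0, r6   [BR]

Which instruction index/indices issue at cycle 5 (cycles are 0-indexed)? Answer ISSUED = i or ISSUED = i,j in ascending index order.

ISSUED = 8

  cy0 -> i0&i1 (sll/ld) dual
  cy1 -> i2&i3 (beq/and) dual
  cy2 -> i4 (ld) no-port MEM/MEM
  cy3 -> i5&i6 (st/mul) dual
  cy4 -> i7 (mul) RAW r1
  cy5 -> i8 (or) RAW r6
  cy6 -> i9 (blt) tail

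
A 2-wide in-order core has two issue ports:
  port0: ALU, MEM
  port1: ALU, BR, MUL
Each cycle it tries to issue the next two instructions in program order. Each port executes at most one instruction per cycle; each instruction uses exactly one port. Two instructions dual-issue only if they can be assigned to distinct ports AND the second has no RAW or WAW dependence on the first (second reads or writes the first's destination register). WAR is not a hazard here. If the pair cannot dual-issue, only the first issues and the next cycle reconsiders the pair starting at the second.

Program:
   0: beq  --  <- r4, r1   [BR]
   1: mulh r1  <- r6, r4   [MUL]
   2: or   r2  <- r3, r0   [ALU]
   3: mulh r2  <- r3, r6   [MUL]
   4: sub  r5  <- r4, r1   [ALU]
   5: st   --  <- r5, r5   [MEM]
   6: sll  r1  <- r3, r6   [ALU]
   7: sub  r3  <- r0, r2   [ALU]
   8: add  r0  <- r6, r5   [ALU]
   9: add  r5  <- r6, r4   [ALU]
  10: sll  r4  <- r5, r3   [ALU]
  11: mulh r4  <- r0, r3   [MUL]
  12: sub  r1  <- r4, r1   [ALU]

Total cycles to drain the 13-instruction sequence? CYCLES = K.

#0 head=0: beq.BR i0 no-port BR/MUL
#1 head=1: mulh.MUL or.ALU i1,i2 dual
#2 head=3: mulh.MUL sub.ALU i3,i4 dual
#3 head=5: st.MEM sll.ALU i5,i6 dual
#4 head=7: sub.ALU add.ALU i7,i8 dual
#5 head=9: add.ALU i9 RAW r5
#6 head=10: sll.ALU i10 WAW r4
#7 head=11: mulh.MUL i11 RAW r4
#8 head=12: sub.ALU i12 tail

CYCLES = 9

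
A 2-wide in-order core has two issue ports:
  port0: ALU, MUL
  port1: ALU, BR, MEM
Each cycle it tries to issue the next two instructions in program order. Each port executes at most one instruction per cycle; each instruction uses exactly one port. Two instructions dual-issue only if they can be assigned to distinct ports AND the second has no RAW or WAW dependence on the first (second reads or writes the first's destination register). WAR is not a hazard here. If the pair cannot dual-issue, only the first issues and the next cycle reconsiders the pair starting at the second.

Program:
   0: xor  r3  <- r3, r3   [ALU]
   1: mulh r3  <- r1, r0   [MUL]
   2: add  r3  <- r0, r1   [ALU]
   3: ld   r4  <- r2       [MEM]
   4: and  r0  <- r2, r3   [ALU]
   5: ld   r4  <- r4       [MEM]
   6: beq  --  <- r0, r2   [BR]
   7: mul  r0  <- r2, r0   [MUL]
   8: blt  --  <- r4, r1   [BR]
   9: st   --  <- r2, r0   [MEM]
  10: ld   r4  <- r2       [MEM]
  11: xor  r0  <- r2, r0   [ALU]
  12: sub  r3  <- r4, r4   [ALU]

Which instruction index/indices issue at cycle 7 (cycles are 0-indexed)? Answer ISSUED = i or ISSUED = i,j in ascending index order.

ISSUED = 10,11

t=0 i0:xor ; WAW r3
t=1 i1:mulh ; WAW r3
t=2 i2/i3:add/ld ; 2-wide
t=3 i4/i5:and/ld ; 2-wide
t=4 i6/i7:beq/mul ; 2-wide
t=5 i8:blt ; no-port BR/MEM
t=6 i9:st ; no-port MEM/MEM
t=7 i10/i11:ld/xor ; 2-wide
t=8 i12:sub ; tail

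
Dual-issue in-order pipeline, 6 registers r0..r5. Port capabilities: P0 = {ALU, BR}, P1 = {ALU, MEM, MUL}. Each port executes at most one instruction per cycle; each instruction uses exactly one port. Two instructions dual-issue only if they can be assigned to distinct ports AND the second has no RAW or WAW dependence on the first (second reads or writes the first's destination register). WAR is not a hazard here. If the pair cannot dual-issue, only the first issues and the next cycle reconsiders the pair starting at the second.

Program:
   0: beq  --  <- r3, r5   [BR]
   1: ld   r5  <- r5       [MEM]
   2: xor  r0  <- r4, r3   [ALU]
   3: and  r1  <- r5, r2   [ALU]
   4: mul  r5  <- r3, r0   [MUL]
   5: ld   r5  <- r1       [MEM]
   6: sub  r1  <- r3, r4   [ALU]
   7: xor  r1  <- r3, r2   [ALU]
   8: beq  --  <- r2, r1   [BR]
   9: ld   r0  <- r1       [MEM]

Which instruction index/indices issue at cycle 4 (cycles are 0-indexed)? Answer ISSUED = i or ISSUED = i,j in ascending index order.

t=0 i0,i1:beq/ld ; dual
t=1 i2,i3:xor/and ; dual
t=2 i4:mul ; no-port MUL/MEM
t=3 i5,i6:ld/sub ; dual
t=4 i7:xor ; RAW r1
t=5 i8,i9:beq/ld ; dual

ISSUED = 7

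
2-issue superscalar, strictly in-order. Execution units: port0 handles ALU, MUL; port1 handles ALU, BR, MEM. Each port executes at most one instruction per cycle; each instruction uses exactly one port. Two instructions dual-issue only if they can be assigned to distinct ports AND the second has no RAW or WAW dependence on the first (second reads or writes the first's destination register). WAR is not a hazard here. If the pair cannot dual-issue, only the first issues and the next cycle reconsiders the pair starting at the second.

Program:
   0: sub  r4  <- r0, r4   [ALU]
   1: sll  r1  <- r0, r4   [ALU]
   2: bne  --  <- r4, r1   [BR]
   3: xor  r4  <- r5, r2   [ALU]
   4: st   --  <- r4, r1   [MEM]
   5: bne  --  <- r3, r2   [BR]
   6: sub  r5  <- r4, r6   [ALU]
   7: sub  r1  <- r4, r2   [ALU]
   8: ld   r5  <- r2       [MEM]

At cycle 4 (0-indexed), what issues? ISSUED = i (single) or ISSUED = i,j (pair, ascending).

0. sub.ALU @i0  | RAW r4
1. sll.ALU @i1  | RAW r1
2. bne.BR+xor.ALU @i2&i3  | 2-wide
3. st.MEM @i4  | no-port MEM/BR
4. bne.BR+sub.ALU @i5&i6  | 2-wide
5. sub.ALU+ld.MEM @i7&i8  | 2-wide

ISSUED = 5,6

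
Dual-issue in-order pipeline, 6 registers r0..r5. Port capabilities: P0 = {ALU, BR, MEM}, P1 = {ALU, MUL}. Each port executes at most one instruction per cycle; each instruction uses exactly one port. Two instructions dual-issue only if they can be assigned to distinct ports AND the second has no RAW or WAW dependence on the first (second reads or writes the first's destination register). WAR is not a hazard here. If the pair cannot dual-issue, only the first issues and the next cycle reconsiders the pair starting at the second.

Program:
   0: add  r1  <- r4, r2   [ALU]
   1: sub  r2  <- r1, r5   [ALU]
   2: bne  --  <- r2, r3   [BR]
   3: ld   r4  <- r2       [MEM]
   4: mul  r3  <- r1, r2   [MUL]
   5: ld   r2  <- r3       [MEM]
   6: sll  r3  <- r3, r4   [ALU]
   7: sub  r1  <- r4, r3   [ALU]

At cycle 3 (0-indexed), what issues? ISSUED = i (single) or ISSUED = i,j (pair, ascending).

t=0 i0:add ; RAW r1
t=1 i1:sub ; RAW r2
t=2 i2:bne ; no-port BR/MEM
t=3 i3&i4:ld mul ; pair
t=4 i5&i6:ld sll ; pair
t=5 i7:sub ; tail

ISSUED = 3,4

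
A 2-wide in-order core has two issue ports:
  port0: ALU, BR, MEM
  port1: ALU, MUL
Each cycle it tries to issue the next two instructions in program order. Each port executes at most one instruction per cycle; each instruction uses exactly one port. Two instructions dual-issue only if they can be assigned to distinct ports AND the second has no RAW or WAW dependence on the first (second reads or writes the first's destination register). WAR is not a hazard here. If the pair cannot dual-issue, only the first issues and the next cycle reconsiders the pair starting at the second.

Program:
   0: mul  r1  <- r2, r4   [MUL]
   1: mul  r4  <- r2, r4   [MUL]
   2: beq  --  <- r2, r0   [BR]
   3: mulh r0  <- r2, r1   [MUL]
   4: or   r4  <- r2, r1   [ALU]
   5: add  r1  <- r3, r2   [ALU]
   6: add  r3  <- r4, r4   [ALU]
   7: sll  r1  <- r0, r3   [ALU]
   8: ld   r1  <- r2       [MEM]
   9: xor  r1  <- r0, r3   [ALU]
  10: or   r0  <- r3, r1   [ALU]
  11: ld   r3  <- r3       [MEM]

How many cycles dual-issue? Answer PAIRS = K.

c0: i0 mul.MUL  no-port MUL/MUL
c1: i1&i2 mul.MUL/beq.BR  dual
c2: i3&i4 mulh.MUL/or.ALU  dual
c3: i5&i6 add.ALU/add.ALU  dual
c4: i7 sll.ALU  WAW r1
c5: i8 ld.MEM  WAW r1
c6: i9 xor.ALU  RAW r1
c7: i10&i11 or.ALU/ld.MEM  dual

PAIRS = 4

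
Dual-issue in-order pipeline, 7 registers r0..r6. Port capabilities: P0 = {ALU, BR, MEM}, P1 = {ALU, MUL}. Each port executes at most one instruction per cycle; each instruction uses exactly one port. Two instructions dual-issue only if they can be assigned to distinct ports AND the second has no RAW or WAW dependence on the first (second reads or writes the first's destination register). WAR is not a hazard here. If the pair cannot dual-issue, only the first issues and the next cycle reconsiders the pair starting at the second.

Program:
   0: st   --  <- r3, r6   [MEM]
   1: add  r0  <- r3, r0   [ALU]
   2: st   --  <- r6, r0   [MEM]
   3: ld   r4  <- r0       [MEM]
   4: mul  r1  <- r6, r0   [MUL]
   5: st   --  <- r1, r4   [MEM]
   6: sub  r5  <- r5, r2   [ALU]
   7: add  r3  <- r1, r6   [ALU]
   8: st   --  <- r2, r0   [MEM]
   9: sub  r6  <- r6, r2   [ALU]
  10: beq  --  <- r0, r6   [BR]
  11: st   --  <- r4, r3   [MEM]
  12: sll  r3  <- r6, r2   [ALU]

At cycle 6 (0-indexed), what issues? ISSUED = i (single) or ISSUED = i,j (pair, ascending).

t=0 i0,i1:st.MEM+add.ALU ; pair
t=1 i2:st.MEM ; no-port MEM/MEM
t=2 i3,i4:ld.MEM+mul.MUL ; pair
t=3 i5,i6:st.MEM+sub.ALU ; pair
t=4 i7,i8:add.ALU+st.MEM ; pair
t=5 i9:sub.ALU ; RAW r6
t=6 i10:beq.BR ; no-port BR/MEM
t=7 i11,i12:st.MEM+sll.ALU ; pair

ISSUED = 10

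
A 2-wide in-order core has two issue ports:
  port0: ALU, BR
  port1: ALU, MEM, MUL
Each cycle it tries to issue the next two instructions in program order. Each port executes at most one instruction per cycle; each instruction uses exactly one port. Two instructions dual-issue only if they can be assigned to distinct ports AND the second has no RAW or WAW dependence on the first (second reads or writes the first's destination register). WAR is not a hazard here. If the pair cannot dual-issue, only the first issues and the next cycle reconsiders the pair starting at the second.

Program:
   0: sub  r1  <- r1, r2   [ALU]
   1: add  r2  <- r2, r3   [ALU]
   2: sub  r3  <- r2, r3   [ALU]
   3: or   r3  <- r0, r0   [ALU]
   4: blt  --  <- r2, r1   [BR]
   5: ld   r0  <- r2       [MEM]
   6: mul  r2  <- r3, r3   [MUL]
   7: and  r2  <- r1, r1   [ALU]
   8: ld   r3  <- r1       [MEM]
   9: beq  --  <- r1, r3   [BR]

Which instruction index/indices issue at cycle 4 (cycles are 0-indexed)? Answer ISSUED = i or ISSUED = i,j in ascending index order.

ISSUED = 6

c0: i0/i1 sub/add  2-wide
c1: i2 sub  WAW r3
c2: i3/i4 or/blt  2-wide
c3: i5 ld  no-port MEM/MUL
c4: i6 mul  WAW r2
c5: i7/i8 and/ld  2-wide
c6: i9 beq  tail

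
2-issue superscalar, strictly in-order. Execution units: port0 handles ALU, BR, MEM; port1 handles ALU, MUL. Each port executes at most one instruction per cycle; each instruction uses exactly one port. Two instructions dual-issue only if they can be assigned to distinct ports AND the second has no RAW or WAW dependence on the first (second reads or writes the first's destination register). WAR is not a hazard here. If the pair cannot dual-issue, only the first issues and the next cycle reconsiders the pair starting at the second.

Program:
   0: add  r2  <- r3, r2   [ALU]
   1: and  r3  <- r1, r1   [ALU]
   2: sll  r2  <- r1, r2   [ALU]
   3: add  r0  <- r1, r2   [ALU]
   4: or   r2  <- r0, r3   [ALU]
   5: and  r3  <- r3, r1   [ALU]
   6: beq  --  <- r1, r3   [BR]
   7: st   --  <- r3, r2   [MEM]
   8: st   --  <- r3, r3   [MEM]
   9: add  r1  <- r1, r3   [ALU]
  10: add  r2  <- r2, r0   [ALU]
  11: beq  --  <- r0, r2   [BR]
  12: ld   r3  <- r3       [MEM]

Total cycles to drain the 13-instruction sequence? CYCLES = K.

CYCLES = 10

0. add;and @i0,i1  | dual
1. sll @i2  | RAW r2
2. add @i3  | RAW r0
3. or;and @i4,i5  | dual
4. beq @i6  | no-port BR/MEM
5. st @i7  | no-port MEM/MEM
6. st;add @i8,i9  | dual
7. add @i10  | RAW r2
8. beq @i11  | no-port BR/MEM
9. ld @i12  | tail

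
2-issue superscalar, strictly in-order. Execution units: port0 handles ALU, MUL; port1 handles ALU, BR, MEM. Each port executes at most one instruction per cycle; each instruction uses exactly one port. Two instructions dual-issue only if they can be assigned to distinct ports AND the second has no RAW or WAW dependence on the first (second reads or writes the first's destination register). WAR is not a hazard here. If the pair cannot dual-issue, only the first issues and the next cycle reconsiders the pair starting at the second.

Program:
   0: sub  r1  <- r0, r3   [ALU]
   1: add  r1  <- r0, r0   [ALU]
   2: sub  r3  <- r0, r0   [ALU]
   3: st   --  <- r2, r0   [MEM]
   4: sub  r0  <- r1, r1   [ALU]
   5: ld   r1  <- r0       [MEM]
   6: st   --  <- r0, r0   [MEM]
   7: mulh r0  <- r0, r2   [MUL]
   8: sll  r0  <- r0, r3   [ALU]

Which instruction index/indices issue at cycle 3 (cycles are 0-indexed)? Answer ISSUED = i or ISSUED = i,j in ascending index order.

ISSUED = 5

  cy0 -> i0 (sub.ALU) WAW r1
  cy1 -> i1&i2 (add.ALU/sub.ALU) 2-wide
  cy2 -> i3&i4 (st.MEM/sub.ALU) 2-wide
  cy3 -> i5 (ld.MEM) no-port MEM/MEM
  cy4 -> i6&i7 (st.MEM/mulh.MUL) 2-wide
  cy5 -> i8 (sll.ALU) tail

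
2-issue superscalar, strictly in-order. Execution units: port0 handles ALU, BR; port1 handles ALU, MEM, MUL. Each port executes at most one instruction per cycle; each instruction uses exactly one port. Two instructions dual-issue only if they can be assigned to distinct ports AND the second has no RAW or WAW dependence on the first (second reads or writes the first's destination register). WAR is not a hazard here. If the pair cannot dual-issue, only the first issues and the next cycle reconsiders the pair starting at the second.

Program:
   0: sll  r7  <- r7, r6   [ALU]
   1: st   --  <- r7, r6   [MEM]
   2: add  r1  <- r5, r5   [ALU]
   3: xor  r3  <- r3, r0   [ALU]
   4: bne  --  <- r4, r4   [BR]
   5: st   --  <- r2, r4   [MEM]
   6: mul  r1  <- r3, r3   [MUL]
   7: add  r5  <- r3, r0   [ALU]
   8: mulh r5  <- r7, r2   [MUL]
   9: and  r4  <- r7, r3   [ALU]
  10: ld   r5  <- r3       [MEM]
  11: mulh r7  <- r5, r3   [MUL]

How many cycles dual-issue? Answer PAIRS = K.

PAIRS = 4

#0 head=0: sll i0 RAW r7
#1 head=1: st+add i1+i2 dual
#2 head=3: xor+bne i3+i4 dual
#3 head=5: st i5 no-port MEM/MUL
#4 head=6: mul+add i6+i7 dual
#5 head=8: mulh+and i8+i9 dual
#6 head=10: ld i10 no-port MEM/MUL
#7 head=11: mulh i11 tail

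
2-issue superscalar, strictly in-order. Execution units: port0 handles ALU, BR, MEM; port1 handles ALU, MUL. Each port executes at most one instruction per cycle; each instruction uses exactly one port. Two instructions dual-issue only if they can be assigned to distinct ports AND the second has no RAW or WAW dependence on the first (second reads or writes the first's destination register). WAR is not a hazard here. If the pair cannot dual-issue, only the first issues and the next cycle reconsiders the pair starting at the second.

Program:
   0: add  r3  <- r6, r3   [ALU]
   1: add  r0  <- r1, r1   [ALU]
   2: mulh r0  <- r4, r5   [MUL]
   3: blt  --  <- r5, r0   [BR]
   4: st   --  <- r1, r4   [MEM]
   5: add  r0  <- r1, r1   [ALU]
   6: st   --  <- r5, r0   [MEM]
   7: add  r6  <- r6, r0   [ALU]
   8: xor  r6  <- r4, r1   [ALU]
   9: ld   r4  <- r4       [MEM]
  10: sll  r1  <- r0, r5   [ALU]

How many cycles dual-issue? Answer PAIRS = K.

c0: i0/i1 add.ALU+add.ALU  2-wide
c1: i2 mulh.MUL  RAW r0
c2: i3 blt.BR  no-port BR/MEM
c3: i4/i5 st.MEM+add.ALU  2-wide
c4: i6/i7 st.MEM+add.ALU  2-wide
c5: i8/i9 xor.ALU+ld.MEM  2-wide
c6: i10 sll.ALU  tail

PAIRS = 4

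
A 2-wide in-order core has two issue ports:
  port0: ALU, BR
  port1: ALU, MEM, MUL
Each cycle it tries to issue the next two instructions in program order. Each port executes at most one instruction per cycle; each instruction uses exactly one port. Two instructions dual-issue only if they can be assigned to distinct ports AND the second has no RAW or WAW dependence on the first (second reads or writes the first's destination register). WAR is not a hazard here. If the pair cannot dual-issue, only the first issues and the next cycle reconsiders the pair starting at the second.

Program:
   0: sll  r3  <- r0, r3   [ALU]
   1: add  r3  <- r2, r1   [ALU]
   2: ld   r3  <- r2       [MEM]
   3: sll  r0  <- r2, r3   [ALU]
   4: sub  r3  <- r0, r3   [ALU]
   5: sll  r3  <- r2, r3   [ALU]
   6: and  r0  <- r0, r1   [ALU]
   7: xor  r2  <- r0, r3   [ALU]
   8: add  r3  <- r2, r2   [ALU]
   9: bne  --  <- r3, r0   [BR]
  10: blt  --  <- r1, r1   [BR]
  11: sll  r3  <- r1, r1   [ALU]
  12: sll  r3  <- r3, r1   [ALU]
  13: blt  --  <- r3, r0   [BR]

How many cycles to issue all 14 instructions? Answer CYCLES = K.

CYCLES = 12

c0: i0 sll  WAW r3
c1: i1 add  WAW r3
c2: i2 ld  RAW r3
c3: i3 sll  RAW r0
c4: i4 sub  RAW+WAW r3
c5: i5,i6 sll and  dual
c6: i7 xor  RAW r2
c7: i8 add  RAW r3
c8: i9 bne  no-port BR/BR
c9: i10,i11 blt sll  dual
c10: i12 sll  RAW r3
c11: i13 blt  tail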